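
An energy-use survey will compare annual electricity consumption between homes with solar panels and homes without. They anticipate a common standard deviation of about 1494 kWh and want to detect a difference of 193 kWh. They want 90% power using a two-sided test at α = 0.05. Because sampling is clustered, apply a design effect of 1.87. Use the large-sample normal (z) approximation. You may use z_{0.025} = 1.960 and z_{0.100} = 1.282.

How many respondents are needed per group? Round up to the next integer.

n = (z_{α/2} + z_β)² · (σ₁² + σ₂²) / δ²
  = (1.960 + 1.282)² · (2·1494² = 4464072) / 193²
  = 10.5106 · 4464072 / 37249
  = 1259.63
Design effect: 1.87 × 1259.63 = 2355.51.
Round up → n = 2356 per group.

n = 2356 per group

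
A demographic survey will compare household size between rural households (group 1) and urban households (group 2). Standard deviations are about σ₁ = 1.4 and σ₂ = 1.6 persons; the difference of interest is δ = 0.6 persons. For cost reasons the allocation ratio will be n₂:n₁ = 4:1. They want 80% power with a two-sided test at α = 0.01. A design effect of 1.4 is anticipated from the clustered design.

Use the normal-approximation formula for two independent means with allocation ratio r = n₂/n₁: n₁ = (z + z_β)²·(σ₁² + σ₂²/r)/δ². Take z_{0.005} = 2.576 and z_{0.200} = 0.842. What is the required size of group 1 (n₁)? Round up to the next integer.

n₁ = 119

n₁ = (z_{α/2} + z_β)² · (σ₁² + σ₂²/r) / δ²
   = (2.576 + 0.842)² · (1.4² + 1.6²/4) / 0.6²
   = 11.6827 · (1.96 + 0.64) / 0.36
   = 11.6827 · 2.6 / 0.36
   = 84.38
Design effect: 1.4 × 84.38 = 118.13.
Round up → n₁ = 119; n₂ = r·n₁ = 4 × 119 = 476.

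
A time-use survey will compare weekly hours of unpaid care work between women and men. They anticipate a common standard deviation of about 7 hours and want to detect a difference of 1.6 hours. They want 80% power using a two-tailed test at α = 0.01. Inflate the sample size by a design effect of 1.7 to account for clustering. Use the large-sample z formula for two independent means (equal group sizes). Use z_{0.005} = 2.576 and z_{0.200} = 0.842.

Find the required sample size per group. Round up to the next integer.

n = 761 per group

n = (z_{α/2} + z_β)² · (σ₁² + σ₂²) / δ²
  = (2.576 + 0.842)² · (2·7² = 98) / 1.6²
  = 11.6827 · 98 / 2.56
  = 447.23
Design effect: 1.7 × 447.23 = 760.29.
Round up → n = 761 per group.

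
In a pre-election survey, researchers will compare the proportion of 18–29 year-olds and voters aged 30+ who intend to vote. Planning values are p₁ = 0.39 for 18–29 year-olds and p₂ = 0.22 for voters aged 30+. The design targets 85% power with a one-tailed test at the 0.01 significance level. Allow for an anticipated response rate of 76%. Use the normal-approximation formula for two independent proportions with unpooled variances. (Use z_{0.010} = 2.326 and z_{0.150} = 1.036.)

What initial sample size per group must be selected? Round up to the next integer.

n = 211 per group

n = (z_α + z_β)² · [p₁(1−p₁) + p₂(1−p₂)] / (p₁ − p₂)²
  = (2.326 + 1.036)² · (0.39·0.61 + 0.22·0.78) / (0.17)²
  = (3.362)² · (0.2379 + 0.1716) / 0.0289
  = 11.3030 · 0.4095 / 0.0289
  = 160.16
Adjust for 76% response: 160.16 / 0.76 = 210.74.
Round up → n = 211 per group.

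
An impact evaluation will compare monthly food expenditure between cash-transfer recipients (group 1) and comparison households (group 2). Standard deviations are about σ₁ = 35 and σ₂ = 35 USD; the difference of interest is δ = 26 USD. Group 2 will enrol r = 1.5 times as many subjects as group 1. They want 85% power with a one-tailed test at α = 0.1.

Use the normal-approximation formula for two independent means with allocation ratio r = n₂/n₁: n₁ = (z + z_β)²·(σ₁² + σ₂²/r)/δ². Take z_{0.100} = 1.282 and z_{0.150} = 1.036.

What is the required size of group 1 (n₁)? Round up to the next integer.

n₁ = 17

n₁ = (z_α + z_β)² · (σ₁² + σ₂²/r) / δ²
   = (1.282 + 1.036)² · (35² + 35²/1.5) / 26²
   = 5.3731 · (1225 + 816.6667) / 676
   = 5.3731 · 2041.7 / 676
   = 16.23
Round up → n₁ = 17; n₂ = r·n₁ = 1.5 × 17 = 26.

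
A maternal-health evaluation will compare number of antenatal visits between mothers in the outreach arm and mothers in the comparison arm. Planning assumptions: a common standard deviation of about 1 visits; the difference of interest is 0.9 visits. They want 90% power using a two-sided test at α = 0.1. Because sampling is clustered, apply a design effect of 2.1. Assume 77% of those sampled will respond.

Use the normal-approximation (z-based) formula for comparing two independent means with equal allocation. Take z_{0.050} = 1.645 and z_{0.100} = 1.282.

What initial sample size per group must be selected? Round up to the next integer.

n = 58 per group

n = (z_{α/2} + z_β)² · (σ₁² + σ₂²) / δ²
  = (1.645 + 1.282)² · (2·1² = 2) / 0.9²
  = 8.5673 · 2 / 0.81
  = 21.15
Design effect: 2.1 × 21.15 = 44.42.
Adjust for 77% response: 44.42 / 0.77 = 57.69.
Round up → n = 58 per group.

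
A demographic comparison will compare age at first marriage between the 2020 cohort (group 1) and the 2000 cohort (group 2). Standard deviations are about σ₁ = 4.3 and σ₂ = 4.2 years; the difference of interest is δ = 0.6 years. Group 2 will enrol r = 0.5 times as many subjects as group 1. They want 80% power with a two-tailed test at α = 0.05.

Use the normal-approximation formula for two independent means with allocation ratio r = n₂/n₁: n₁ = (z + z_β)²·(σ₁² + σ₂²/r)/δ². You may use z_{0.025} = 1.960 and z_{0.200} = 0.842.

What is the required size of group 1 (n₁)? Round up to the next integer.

n₁ = (z_{α/2} + z_β)² · (σ₁² + σ₂²/r) / δ²
   = (1.960 + 0.842)² · (4.3² + 4.2²/0.5) / 0.6²
   = 7.8512 · (18.49 + 35.28) / 0.36
   = 7.8512 · 53.77 / 0.36
   = 1172.66
Round up → n₁ = 1173; n₂ = r·n₁ = 0.5 × 1173 = 587.

n₁ = 1173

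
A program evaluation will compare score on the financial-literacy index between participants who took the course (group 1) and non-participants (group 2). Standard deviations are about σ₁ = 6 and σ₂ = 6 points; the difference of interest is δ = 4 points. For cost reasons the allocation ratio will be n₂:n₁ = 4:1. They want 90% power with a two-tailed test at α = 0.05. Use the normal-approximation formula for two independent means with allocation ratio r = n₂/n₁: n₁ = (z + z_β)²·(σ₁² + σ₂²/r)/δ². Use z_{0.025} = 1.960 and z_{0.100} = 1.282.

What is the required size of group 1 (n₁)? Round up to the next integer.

n₁ = (z_{α/2} + z_β)² · (σ₁² + σ₂²/r) / δ²
   = (1.960 + 1.282)² · (6² + 6²/4) / 4²
   = 10.5106 · (36 + 9) / 16
   = 10.5106 · 45 / 16
   = 29.56
Round up → n₁ = 30; n₂ = r·n₁ = 4 × 30 = 120.

n₁ = 30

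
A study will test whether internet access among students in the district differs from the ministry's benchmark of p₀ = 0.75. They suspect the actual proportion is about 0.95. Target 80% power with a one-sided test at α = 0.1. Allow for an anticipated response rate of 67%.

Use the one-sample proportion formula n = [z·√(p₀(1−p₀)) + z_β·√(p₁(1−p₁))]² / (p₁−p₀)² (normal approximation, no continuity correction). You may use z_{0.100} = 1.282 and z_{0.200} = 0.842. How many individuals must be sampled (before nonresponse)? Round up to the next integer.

n = [z_α·√(p₀q₀) + z_β·√(p₁q₁)]² / (p₁ − p₀)²
  = [1.282·√(0.75·0.25) + 0.842·√(0.95·0.05)]² / (0.20)²
  = [1.282·0.4330 + 0.842·0.2179]² / 0.0400
  = [0.7386]² / 0.0400
  = 13.64
Adjust for 67% response: 13.64 / 0.67 = 20.36.
Round up → n = 21.

n = 21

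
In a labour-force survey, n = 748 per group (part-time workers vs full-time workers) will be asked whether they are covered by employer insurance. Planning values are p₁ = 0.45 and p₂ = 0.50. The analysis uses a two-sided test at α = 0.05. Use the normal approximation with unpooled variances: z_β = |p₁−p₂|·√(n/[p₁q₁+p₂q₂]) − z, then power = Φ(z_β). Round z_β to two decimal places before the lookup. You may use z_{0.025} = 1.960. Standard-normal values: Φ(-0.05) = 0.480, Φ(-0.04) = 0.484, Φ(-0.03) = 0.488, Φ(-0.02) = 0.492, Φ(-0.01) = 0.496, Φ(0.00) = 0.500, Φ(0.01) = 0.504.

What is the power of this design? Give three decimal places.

z_β = |p₁−p₂|·√(n/[p₁q₁+p₂q₂]) − z_{α/2}
    = 0.05 · √(748/0.4975) − 1.960
    = 0.05 · 38.7752 − 1.960
    = 1.9388 − 1.960 = -0.0212 → -0.02
Power = Φ(-0.02) = 0.492.

Power ≈ 0.492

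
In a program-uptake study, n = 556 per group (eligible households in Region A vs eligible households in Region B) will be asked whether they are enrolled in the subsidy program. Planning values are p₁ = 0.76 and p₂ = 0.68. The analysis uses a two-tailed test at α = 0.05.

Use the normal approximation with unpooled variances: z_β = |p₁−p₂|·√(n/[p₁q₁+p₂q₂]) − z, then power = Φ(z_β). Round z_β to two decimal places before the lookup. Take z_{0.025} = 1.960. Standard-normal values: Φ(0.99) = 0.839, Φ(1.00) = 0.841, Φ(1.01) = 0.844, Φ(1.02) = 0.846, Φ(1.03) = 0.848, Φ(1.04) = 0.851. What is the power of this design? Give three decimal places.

Power ≈ 0.846

z_β = |p₁−p₂|·√(n/[p₁q₁+p₂q₂]) − z_{α/2}
    = 0.08 · √(556/0.4000) − 1.960
    = 0.08 · 37.2827 − 1.960
    = 2.9826 − 1.960 = 1.0226 → 1.02
Power = Φ(1.02) = 0.846.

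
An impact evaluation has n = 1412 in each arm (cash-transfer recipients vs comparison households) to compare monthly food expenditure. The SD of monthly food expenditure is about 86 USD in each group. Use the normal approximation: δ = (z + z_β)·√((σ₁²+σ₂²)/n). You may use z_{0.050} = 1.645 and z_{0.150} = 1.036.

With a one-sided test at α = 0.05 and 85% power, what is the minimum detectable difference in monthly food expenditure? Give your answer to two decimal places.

δ = (z_α + z_β) · √((σ₁²+σ₂²)/n)
  = (1.645 + 1.036) · √(14792/1412)
  = 2.681 · √10.4759
  = 2.681 · 3.2367
  = 8.6775

Minimum detectable difference ≈ 8.68 USD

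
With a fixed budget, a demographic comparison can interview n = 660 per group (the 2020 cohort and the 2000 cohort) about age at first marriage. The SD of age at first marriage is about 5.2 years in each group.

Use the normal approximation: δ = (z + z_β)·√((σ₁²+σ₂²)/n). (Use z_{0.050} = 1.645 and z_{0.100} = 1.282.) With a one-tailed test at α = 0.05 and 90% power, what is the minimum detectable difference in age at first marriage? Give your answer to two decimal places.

δ = (z_α + z_β) · √((σ₁²+σ₂²)/n)
  = (1.645 + 1.282) · √(54.08/660)
  = 2.927 · √0.08194
  = 2.927 · 0.2863
  = 0.8379

Minimum detectable difference ≈ 0.84 years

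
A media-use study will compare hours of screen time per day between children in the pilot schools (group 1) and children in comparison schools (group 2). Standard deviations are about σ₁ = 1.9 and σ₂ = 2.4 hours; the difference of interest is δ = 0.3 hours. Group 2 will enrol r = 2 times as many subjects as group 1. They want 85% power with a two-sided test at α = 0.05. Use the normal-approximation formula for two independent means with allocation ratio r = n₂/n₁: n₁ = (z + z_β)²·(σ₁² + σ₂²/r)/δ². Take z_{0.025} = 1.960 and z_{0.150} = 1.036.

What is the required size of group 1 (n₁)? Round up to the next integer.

n₁ = 648

n₁ = (z_{α/2} + z_β)² · (σ₁² + σ₂²/r) / δ²
   = (1.960 + 1.036)² · (1.9² + 2.4²/2) / 0.3²
   = 8.9760 · (3.61 + 2.88) / 0.09
   = 8.9760 · 6.49 / 0.09
   = 647.27
Round up → n₁ = 648; n₂ = r·n₁ = 2 × 648 = 1296.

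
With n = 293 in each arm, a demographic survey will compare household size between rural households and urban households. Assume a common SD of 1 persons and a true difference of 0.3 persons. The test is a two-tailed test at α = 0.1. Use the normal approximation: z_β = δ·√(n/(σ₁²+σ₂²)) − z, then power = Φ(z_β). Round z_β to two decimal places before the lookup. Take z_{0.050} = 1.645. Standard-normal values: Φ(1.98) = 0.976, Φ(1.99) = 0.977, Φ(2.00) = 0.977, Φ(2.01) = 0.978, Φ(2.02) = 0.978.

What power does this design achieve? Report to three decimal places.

z_β = δ·√(n/(σ₁²+σ₂²)) − z_{α/2}
    = 0.3 · √(293/2) − 1.645
    = 0.3 · 12.10372 − 1.645
    = 3.6311 − 1.645 = 1.9861 → 1.99
Power = Φ(1.99) = 0.977.

Power ≈ 0.977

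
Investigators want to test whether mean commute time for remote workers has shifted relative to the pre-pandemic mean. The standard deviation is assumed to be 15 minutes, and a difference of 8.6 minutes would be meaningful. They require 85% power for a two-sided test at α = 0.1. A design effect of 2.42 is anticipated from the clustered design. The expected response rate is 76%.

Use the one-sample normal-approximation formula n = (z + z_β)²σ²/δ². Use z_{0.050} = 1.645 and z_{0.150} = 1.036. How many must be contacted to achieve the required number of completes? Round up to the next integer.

n = 70

n = (z_{α/2} + z_β)² · σ² / δ²
  = (1.645 + 1.036)² · 15² / 8.6²
  = 7.1878 · 225 / 73.96
  = 21.87
Design effect: 2.42 × 21.87 = 52.92.
Adjust for 76% response: 52.92 / 0.76 = 69.63.
Round up → n = 70.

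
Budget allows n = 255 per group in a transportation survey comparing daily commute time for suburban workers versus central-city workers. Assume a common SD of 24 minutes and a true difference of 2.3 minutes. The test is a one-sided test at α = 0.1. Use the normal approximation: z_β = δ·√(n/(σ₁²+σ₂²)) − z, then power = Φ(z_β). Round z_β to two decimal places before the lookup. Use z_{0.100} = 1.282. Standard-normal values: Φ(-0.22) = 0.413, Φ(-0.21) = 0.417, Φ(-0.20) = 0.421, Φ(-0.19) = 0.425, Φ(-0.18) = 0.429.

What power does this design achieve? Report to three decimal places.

z_β = δ·√(n/(σ₁²+σ₂²)) − z_α
    = 2.3 · √(255/1152) − 1.282
    = 2.3 · 0.47048 − 1.282
    = 1.0821 − 1.282 = -0.1999 → -0.20
Power = Φ(-0.20) = 0.421.

Power ≈ 0.421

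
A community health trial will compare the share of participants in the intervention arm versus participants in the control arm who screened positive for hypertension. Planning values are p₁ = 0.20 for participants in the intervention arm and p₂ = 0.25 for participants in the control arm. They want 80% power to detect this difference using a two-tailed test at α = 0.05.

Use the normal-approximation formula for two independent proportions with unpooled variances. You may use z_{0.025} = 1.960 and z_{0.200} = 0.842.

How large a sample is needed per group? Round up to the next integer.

n = (z_{α/2} + z_β)² · [p₁(1−p₁) + p₂(1−p₂)] / (p₁ − p₂)²
  = (1.960 + 0.842)² · (0.20·0.80 + 0.25·0.75) / (-0.05)²
  = (2.802)² · (0.1600 + 0.1875) / 0.0025
  = 7.8512 · 0.3475 / 0.0025
  = 1091.32
Round up → n = 1092 per group.

n = 1092 per group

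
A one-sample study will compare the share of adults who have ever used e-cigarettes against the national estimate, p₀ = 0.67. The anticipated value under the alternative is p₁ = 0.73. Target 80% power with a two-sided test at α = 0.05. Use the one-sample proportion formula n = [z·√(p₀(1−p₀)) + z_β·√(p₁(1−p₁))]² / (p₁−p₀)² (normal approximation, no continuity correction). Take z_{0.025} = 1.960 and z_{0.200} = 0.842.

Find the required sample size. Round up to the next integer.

n = [z_{α/2}·√(p₀q₀) + z_β·√(p₁q₁)]² / (p₁ − p₀)²
  = [1.960·√(0.67·0.33) + 0.842·√(0.73·0.27)]² / (0.06)²
  = [1.960·0.4702 + 0.842·0.4440]² / 0.0036
  = [1.2954]² / 0.0036
  = 466.15
Round up → n = 467.

n = 467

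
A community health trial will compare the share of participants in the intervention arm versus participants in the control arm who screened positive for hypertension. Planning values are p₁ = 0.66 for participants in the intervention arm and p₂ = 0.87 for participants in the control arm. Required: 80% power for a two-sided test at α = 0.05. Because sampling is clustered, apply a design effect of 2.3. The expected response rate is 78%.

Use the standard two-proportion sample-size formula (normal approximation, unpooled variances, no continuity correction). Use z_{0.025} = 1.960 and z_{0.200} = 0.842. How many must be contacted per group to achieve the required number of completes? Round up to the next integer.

n = (z_{α/2} + z_β)² · [p₁(1−p₁) + p₂(1−p₂)] / (p₁ − p₂)²
  = (1.960 + 0.842)² · (0.66·0.34 + 0.87·0.13) / (-0.21)²
  = (2.802)² · (0.2244 + 0.1131) / 0.0441
  = 7.8512 · 0.3375 / 0.0441
  = 60.09
Design effect: 2.3 × 60.09 = 138.20.
Adjust for 78% response: 138.20 / 0.78 = 177.18.
Round up → n = 178 per group.

n = 178 per group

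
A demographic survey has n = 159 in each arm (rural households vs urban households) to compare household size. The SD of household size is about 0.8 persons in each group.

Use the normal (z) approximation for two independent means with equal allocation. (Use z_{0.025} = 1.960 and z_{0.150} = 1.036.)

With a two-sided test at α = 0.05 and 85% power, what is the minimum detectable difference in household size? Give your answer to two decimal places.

Minimum detectable difference ≈ 0.27 persons

δ = (z_{α/2} + z_β) · √((σ₁²+σ₂²)/n)
  = (1.960 + 1.036) · √(1.28/159)
  = 2.996 · √0.00805
  = 2.996 · 0.0897
  = 0.2688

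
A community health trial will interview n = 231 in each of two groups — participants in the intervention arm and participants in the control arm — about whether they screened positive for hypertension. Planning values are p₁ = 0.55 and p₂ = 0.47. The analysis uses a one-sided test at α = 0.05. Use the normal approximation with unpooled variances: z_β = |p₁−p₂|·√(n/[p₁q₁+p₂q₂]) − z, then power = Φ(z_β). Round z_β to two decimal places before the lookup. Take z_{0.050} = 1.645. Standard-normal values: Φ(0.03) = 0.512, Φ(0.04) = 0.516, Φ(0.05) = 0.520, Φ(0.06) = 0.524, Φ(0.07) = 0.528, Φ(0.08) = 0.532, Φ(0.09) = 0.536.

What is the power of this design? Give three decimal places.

z_β = |p₁−p₂|·√(n/[p₁q₁+p₂q₂]) − z_α
    = 0.08 · √(231/0.4966) − 1.645
    = 0.08 · 21.5676 − 1.645
    = 1.7254 − 1.645 = 0.0804 → 0.08
Power = Φ(0.08) = 0.532.

Power ≈ 0.532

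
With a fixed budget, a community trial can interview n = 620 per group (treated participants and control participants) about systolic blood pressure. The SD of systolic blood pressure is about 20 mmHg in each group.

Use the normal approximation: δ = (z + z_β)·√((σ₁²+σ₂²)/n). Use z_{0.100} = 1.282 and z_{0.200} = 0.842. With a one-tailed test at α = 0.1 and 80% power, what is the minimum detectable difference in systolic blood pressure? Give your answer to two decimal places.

Minimum detectable difference ≈ 2.41 mmHg

δ = (z_α + z_β) · √((σ₁²+σ₂²)/n)
  = (1.282 + 0.842) · √(800/620)
  = 2.124 · √1.2903
  = 2.124 · 1.1359
  = 2.4127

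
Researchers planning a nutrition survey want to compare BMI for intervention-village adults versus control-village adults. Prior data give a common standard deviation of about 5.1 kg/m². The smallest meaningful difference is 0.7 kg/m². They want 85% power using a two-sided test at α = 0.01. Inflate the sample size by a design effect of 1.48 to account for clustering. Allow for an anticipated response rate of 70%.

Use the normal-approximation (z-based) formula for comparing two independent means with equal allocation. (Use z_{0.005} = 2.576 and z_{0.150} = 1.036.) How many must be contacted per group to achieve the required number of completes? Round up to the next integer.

n = 2929 per group

n = (z_{α/2} + z_β)² · (σ₁² + σ₂²) / δ²
  = (2.576 + 1.036)² · (2·5.1² = 52.02) / 0.7²
  = 13.0465 · 52.02 / 0.49
  = 1385.06
Design effect: 1.48 × 1385.06 = 2049.89.
Adjust for 70% response: 2049.89 / 0.70 = 2928.42.
Round up → n = 2929 per group.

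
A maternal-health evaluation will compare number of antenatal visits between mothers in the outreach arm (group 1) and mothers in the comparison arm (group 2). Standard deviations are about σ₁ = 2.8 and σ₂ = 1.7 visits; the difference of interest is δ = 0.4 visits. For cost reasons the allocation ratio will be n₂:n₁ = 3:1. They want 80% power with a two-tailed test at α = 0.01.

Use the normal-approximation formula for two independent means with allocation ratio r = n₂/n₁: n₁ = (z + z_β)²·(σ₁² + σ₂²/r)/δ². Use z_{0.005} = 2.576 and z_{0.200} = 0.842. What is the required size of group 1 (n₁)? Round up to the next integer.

n₁ = 643

n₁ = (z_{α/2} + z_β)² · (σ₁² + σ₂²/r) / δ²
   = (2.576 + 0.842)² · (2.8² + 1.7²/3) / 0.4²
   = 11.6827 · (7.84 + 0.96333) / 0.16
   = 11.6827 · 8.8033 / 0.16
   = 642.79
Round up → n₁ = 643; n₂ = r·n₁ = 3 × 643 = 1929.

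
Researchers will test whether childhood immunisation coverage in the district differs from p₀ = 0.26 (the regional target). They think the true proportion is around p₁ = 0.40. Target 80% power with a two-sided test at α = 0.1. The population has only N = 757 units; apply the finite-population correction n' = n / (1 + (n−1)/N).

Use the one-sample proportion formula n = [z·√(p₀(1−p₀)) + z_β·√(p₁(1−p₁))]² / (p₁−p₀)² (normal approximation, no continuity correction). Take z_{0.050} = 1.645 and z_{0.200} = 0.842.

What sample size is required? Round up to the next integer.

n = 61

n = [z_{α/2}·√(p₀q₀) + z_β·√(p₁q₁)]² / (p₁ − p₀)²
  = [1.645·√(0.26·0.74) + 0.842·√(0.40·0.60)]² / (0.14)²
  = [1.645·0.4386 + 0.842·0.4899]² / 0.0196
  = [1.1340]² / 0.0196
  = 65.62
Finite-population correction (N = 757): 65.62 / (1 + (65.62 − 1)/757) = 60.46.
Round up → n = 61.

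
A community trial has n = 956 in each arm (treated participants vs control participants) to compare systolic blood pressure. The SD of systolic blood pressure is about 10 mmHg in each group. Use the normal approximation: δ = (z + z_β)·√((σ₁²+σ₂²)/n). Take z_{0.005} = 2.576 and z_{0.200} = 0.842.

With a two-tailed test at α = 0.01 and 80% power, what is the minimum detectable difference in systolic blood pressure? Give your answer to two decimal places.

δ = (z_{α/2} + z_β) · √((σ₁²+σ₂²)/n)
  = (2.576 + 0.842) · √(200/956)
  = 3.418 · √0.20921
  = 3.418 · 0.4574
  = 1.5634

Minimum detectable difference ≈ 1.56 mmHg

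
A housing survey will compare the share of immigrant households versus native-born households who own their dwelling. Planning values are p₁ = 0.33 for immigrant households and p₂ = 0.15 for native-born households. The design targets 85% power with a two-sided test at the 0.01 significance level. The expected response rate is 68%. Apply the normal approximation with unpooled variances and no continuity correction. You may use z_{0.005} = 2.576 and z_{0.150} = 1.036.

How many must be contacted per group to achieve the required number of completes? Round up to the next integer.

n = 207 per group

n = (z_{α/2} + z_β)² · [p₁(1−p₁) + p₂(1−p₂)] / (p₁ − p₂)²
  = (2.576 + 1.036)² · (0.33·0.67 + 0.15·0.85) / (0.18)²
  = (3.612)² · (0.2211 + 0.1275) / 0.0324
  = 13.0465 · 0.3486 / 0.0324
  = 140.37
Adjust for 68% response: 140.37 / 0.68 = 206.43.
Round up → n = 207 per group.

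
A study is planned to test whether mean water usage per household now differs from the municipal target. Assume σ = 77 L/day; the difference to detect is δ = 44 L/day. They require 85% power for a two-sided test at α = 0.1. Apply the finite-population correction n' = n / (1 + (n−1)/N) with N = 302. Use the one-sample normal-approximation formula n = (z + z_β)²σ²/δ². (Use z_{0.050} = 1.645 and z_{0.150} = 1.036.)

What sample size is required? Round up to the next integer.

n = (z_{α/2} + z_β)² · σ² / δ²
  = (1.645 + 1.036)² · 77² / 44²
  = 7.1878 · 5929 / 1936
  = 22.01
Finite-population correction (N = 302): 22.01 / (1 + (22.01 − 1)/302) = 20.58.
Round up → n = 21.

n = 21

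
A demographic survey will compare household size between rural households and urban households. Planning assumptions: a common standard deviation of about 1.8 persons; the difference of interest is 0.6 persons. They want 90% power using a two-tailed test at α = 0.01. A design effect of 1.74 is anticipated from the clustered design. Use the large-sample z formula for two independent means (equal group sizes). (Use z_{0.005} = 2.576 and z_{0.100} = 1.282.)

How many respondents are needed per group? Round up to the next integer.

n = (z_{α/2} + z_β)² · (σ₁² + σ₂²) / δ²
  = (2.576 + 1.282)² · (2·1.8² = 6.48) / 0.6²
  = 14.8842 · 6.48 / 0.36
  = 267.91
Design effect: 1.74 × 267.91 = 466.17.
Round up → n = 467 per group.

n = 467 per group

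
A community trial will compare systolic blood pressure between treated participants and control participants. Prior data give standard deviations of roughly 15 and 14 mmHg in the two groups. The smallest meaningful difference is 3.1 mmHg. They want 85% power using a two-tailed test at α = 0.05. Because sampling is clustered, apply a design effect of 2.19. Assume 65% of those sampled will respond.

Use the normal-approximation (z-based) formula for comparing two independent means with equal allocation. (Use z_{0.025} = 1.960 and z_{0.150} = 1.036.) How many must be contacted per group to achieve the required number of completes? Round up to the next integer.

n = 1325 per group

n = (z_{α/2} + z_β)² · (σ₁² + σ₂²) / δ²
  = (1.960 + 1.036)² · (15² + 14² = 421) / 3.1²
  = 8.9760 · 421 / 9.61
  = 393.23
Design effect: 2.19 × 393.23 = 861.17.
Adjust for 65% response: 861.17 / 0.65 = 1324.87.
Round up → n = 1325 per group.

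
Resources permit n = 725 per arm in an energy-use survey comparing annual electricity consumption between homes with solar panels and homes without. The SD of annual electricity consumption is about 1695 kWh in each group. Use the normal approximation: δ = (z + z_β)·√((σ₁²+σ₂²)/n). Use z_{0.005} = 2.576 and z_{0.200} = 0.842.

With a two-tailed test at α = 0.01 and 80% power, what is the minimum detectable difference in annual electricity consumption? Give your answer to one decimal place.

δ = (z_{α/2} + z_β) · √((σ₁²+σ₂²)/n)
  = (2.576 + 0.842) · √(5746050/725)
  = 3.418 · √7925.6
  = 3.418 · 89.0258
  = 304.2901

Minimum detectable difference ≈ 304.3 kWh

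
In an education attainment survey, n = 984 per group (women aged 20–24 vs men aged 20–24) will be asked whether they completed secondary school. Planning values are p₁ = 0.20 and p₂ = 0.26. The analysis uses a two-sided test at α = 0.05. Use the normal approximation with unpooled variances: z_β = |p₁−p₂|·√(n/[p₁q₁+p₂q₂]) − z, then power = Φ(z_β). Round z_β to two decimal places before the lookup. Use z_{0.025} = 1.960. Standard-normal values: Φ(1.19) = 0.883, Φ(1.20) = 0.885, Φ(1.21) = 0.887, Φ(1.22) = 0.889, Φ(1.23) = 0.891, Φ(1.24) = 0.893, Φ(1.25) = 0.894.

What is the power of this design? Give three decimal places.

z_β = |p₁−p₂|·√(n/[p₁q₁+p₂q₂]) − z_{α/2}
    = 0.06 · √(984/0.3524) − 1.960
    = 0.06 · 52.8420 − 1.960
    = 3.1705 − 1.960 = 1.2105 → 1.21
Power = Φ(1.21) = 0.887.

Power ≈ 0.887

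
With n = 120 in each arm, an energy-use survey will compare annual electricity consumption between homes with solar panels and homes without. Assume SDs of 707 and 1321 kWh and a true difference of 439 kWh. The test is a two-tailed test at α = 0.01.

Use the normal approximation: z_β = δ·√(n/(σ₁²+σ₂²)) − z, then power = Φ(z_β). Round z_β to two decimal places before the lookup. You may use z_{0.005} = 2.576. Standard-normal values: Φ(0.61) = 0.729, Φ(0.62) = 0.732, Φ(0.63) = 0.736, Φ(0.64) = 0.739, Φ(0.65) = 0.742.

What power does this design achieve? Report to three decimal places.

Power ≈ 0.736

z_β = δ·√(n/(σ₁²+σ₂²)) − z_{α/2}
    = 439 · √(120/2244890) − 2.576
    = 439 · 0.00731 − 2.576
    = 3.2096 − 2.576 = 0.6336 → 0.63
Power = Φ(0.63) = 0.736.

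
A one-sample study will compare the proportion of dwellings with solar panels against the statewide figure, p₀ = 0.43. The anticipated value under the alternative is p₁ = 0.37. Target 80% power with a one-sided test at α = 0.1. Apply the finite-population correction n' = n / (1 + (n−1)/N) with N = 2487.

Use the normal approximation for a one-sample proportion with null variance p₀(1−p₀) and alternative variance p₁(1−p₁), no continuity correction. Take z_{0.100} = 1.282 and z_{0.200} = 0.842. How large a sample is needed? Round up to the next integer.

n = [z_α·√(p₀q₀) + z_β·√(p₁q₁)]² / (p₁ − p₀)²
  = [1.282·√(0.43·0.57) + 0.842·√(0.37·0.63)]² / (-0.06)²
  = [1.282·0.4951 + 0.842·0.4828]² / 0.0036
  = [1.0412]² / 0.0036
  = 301.14
Finite-population correction (N = 2487): 301.14 / (1 + (301.14 − 1)/2487) = 268.71.
Round up → n = 269.

n = 269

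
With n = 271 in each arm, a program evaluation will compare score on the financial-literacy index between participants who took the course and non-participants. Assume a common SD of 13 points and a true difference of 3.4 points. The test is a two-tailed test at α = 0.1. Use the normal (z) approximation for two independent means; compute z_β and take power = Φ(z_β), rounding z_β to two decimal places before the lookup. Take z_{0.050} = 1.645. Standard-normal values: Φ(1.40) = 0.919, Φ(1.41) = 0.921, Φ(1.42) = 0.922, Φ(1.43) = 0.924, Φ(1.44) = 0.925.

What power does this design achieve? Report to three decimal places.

Power ≈ 0.919

z_β = δ·√(n/(σ₁²+σ₂²)) − z_{α/2}
    = 3.4 · √(271/338) − 1.645
    = 3.4 · 0.89542 − 1.645
    = 3.0444 − 1.645 = 1.3994 → 1.40
Power = Φ(1.40) = 0.919.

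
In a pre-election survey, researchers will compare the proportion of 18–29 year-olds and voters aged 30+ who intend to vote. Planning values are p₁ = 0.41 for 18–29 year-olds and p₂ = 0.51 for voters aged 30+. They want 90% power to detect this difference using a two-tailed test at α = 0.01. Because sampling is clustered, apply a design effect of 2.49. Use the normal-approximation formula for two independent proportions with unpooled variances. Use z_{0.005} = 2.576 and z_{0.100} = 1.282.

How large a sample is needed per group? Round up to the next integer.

n = (z_{α/2} + z_β)² · [p₁(1−p₁) + p₂(1−p₂)] / (p₁ − p₂)²
  = (2.576 + 1.282)² · (0.41·0.59 + 0.51·0.49) / (-0.10)²
  = (3.858)² · (0.2419 + 0.2499) / 0.0100
  = 14.8842 · 0.4918 / 0.0100
  = 732.00
Design effect: 2.49 × 732.00 = 1822.69.
Round up → n = 1823 per group.

n = 1823 per group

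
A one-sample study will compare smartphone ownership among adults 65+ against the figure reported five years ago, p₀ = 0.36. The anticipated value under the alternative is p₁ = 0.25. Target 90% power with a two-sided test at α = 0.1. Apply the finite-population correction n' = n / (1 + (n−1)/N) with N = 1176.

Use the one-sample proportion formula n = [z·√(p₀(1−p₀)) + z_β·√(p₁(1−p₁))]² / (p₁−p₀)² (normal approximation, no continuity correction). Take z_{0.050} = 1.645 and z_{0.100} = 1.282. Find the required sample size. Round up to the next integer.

n = 133

n = [z_{α/2}·√(p₀q₀) + z_β·√(p₁q₁)]² / (p₁ − p₀)²
  = [1.645·√(0.36·0.64) + 1.282·√(0.25·0.75)]² / (-0.11)²
  = [1.645·0.4800 + 1.282·0.4330]² / 0.0121
  = [1.3447]² / 0.0121
  = 149.44
Finite-population correction (N = 1176): 149.44 / (1 + (149.44 − 1)/1176) = 132.69.
Round up → n = 133.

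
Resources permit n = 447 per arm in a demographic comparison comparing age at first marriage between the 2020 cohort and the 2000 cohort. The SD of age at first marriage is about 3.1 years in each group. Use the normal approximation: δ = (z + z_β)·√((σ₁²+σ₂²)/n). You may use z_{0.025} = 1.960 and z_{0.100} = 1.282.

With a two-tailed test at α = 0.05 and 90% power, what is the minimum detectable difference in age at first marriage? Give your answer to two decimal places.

δ = (z_{α/2} + z_β) · √((σ₁²+σ₂²)/n)
  = (1.960 + 1.282) · √(19.22/447)
  = 3.242 · √0.043
  = 3.242 · 0.2074
  = 0.6723

Minimum detectable difference ≈ 0.67 years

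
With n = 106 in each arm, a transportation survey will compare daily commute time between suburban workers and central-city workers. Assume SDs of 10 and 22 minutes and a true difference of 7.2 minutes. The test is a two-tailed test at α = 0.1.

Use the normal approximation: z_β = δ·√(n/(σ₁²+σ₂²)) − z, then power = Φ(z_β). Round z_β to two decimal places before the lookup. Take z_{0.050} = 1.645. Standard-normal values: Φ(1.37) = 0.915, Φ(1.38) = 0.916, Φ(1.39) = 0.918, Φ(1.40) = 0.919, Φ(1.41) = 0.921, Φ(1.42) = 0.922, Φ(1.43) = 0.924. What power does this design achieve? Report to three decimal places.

Power ≈ 0.922

z_β = δ·√(n/(σ₁²+σ₂²)) − z_{α/2}
    = 7.2 · √(106/584) − 1.645
    = 7.2 · 0.42604 − 1.645
    = 3.0675 − 1.645 = 1.4225 → 1.42
Power = Φ(1.42) = 0.922.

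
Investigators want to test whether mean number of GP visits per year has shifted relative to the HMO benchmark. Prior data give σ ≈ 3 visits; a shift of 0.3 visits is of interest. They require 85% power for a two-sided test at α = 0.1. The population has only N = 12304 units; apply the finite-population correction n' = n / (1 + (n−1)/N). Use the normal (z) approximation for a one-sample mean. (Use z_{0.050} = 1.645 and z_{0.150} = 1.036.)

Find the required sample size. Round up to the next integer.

n = (z_{α/2} + z_β)² · σ² / δ²
  = (1.645 + 1.036)² · 3² / 0.3²
  = 7.1878 · 9 / 0.09
  = 718.78
Finite-population correction (N = 12304): 718.78 / (1 + (718.78 − 1)/12304) = 679.16.
Round up → n = 680.

n = 680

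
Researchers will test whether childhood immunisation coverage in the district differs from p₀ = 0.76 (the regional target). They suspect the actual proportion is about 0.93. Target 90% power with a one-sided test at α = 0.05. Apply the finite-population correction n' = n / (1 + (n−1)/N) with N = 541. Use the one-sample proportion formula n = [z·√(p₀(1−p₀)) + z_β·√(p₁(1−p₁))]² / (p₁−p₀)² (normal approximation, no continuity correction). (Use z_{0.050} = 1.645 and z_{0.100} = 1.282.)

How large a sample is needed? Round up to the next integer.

n = 35

n = [z_α·√(p₀q₀) + z_β·√(p₁q₁)]² / (p₁ − p₀)²
  = [1.645·√(0.76·0.24) + 1.282·√(0.93·0.07)]² / (0.17)²
  = [1.645·0.4271 + 1.282·0.2551]² / 0.0289
  = [1.0297]² / 0.0289
  = 36.68
Finite-population correction (N = 541): 36.68 / (1 + (36.68 − 1)/541) = 34.41.
Round up → n = 35.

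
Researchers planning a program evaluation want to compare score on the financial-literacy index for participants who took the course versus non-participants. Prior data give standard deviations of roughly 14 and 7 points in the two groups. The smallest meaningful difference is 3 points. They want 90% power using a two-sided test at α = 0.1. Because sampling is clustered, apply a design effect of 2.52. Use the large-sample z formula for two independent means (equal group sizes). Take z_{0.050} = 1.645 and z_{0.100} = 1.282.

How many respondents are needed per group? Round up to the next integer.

n = (z_{α/2} + z_β)² · (σ₁² + σ₂²) / δ²
  = (1.645 + 1.282)² · (14² + 7² = 245) / 3²
  = 8.5673 · 245 / 9
  = 233.22
Design effect: 2.52 × 233.22 = 587.72.
Round up → n = 588 per group.

n = 588 per group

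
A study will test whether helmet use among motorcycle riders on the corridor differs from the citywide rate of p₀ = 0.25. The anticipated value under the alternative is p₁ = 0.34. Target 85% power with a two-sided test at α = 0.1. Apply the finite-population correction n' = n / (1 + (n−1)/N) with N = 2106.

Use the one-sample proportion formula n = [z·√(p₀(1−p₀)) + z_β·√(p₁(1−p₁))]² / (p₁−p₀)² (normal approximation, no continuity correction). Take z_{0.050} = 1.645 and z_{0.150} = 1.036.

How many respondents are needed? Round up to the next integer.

n = 165

n = [z_{α/2}·√(p₀q₀) + z_β·√(p₁q₁)]² / (p₁ − p₀)²
  = [1.645·√(0.25·0.75) + 1.036·√(0.34·0.66)]² / (0.09)²
  = [1.645·0.4330 + 1.036·0.4737]² / 0.0081
  = [1.2031]² / 0.0081
  = 178.69
Finite-population correction (N = 2106): 178.69 / (1 + (178.69 − 1)/2106) = 164.78.
Round up → n = 165.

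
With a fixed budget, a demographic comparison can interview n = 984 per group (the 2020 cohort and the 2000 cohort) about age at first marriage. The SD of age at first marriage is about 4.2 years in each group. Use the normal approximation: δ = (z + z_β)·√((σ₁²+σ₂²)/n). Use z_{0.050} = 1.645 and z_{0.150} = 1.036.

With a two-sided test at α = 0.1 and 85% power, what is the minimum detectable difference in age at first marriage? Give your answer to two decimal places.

δ = (z_{α/2} + z_β) · √((σ₁²+σ₂²)/n)
  = (1.645 + 1.036) · √(35.28/984)
  = 2.681 · √0.03585
  = 2.681 · 0.1894
  = 0.5076

Minimum detectable difference ≈ 0.51 years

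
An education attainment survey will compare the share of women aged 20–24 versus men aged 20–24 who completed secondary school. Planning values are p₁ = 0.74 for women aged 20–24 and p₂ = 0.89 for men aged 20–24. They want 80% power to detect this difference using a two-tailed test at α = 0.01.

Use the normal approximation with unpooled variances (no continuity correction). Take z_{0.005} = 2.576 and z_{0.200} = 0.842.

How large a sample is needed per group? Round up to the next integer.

n = 151 per group

n = (z_{α/2} + z_β)² · [p₁(1−p₁) + p₂(1−p₂)] / (p₁ − p₂)²
  = (2.576 + 0.842)² · (0.74·0.26 + 0.89·0.11) / (-0.15)²
  = (3.418)² · (0.1924 + 0.0979) / 0.0225
  = 11.6827 · 0.2903 / 0.0225
  = 150.73
Round up → n = 151 per group.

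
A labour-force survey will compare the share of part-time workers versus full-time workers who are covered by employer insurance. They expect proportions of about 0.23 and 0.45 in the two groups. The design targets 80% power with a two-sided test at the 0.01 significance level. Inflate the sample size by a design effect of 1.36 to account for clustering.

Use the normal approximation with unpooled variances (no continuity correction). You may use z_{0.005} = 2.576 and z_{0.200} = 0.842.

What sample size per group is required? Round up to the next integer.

n = (z_{α/2} + z_β)² · [p₁(1−p₁) + p₂(1−p₂)] / (p₁ − p₂)²
  = (2.576 + 0.842)² · (0.23·0.77 + 0.45·0.55) / (-0.22)²
  = (3.418)² · (0.1771 + 0.2475) / 0.0484
  = 11.6827 · 0.4246 / 0.0484
  = 102.49
Design effect: 1.36 × 102.49 = 139.39.
Round up → n = 140 per group.

n = 140 per group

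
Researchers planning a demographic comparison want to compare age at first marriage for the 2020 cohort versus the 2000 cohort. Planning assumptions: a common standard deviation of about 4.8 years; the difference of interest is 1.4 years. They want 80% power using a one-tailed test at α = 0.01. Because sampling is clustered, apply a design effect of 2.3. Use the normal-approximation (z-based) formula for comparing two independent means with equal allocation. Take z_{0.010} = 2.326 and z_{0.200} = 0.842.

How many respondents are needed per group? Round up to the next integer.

n = (z_α + z_β)² · (σ₁² + σ₂²) / δ²
  = (2.326 + 0.842)² · (2·4.8² = 46.08) / 1.4²
  = 10.0362 · 46.08 / 1.96
  = 235.95
Design effect: 2.3 × 235.95 = 542.69.
Round up → n = 543 per group.

n = 543 per group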